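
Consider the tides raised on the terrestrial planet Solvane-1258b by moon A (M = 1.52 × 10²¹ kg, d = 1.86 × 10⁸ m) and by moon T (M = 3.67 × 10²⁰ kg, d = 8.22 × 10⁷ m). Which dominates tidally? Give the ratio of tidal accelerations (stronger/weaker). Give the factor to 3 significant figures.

Tidal stretch scales as M/d³; compute that for each body.
Moon A: (1.52 × 10²¹) / (1.86 × 10⁸)³ = 2.362 × 10⁻⁴
Moon T: (3.67 × 10²⁰) / (8.22 × 10⁷)³ = 6.608 × 10⁻⁴
Ratio (larger/smaller) = 2.80

Moon T, by a factor of ≈ 2.80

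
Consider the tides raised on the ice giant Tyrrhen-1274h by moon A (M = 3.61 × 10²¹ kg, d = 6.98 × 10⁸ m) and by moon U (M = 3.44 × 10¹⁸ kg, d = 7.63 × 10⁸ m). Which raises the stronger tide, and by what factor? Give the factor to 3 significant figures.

Compare M/d³ for the two perturbers:
Moon A: (3.61 × 10²¹) / (6.98 × 10⁸)³ = 1.062 × 10⁻⁵
Moon U: (3.44 × 10¹⁸) / (7.63 × 10⁸)³ = 7.744 × 10⁻⁹
Ratio (larger/smaller) = 1370

Moon A, by a factor of ≈ 1370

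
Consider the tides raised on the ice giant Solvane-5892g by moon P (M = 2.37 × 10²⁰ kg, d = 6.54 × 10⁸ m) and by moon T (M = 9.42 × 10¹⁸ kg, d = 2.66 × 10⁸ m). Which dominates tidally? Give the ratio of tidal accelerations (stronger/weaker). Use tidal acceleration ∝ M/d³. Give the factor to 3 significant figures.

Tidal acceleration ∝ M/d³, so compare M/d³ for each.
Moon P: (2.37 × 10²⁰) / (6.54 × 10⁸)³ = 8.473 × 10⁻⁷
Moon T: (9.42 × 10¹⁸) / (2.66 × 10⁸)³ = 5.005 × 10⁻⁷
Ratio (larger/smaller) = 1.69

Moon P, by a factor of ≈ 1.69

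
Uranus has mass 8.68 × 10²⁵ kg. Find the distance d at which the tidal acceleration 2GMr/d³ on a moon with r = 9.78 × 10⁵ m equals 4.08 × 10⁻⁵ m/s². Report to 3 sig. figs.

6.52 × 10⁸ m

2GMr/d³ = a_tidal  ⇒  d = (2GMr / a_tidal)^(1/3)
d = (2 × 6.674×10⁻¹¹ × (8.68 × 10²⁵) × (9.78 × 10⁵) / (4.08 × 10⁻⁵))^(1/3)
  = 6.52 × 10⁸ m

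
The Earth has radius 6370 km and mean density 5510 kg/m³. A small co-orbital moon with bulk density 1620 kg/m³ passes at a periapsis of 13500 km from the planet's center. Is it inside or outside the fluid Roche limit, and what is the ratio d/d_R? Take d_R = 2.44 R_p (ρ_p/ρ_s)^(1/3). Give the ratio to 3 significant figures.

inside; d/d_R ≈ 0.578

d_R = 2.44 × (6370 km) × (5510/1620)^(1/3) = 23370 km
d/d_R = (13500) / (23370) = 0.578
Since d/d_R < 1, the body is inside the Roche limit.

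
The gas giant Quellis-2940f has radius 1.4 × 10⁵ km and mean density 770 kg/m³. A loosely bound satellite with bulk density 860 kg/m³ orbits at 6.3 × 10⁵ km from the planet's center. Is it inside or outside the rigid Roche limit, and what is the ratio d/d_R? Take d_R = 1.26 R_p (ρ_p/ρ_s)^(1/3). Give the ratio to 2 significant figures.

outside; d/d_R ≈ 3.7

d_R = 1.26 × (1.4 × 10⁵ km) × (770/860)^(1/3) = 1.700 × 10⁵ km
d/d_R = (6.3 × 10⁵) / (1.700 × 10⁵) = 3.7
Since d/d_R > 1, the body is outside the Roche limit.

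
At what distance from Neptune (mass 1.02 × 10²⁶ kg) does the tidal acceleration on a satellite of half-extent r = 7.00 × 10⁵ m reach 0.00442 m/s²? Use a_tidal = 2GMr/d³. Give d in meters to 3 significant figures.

1.29 × 10⁸ m

2GMr/d³ = a_tidal  ⇒  d = (2GMr / a_tidal)^(1/3)
d = (2 × 6.674×10⁻¹¹ × (1.02 × 10²⁶) × (7.00 × 10⁵) / (0.00442))^(1/3)
  = 1.29 × 10⁸ m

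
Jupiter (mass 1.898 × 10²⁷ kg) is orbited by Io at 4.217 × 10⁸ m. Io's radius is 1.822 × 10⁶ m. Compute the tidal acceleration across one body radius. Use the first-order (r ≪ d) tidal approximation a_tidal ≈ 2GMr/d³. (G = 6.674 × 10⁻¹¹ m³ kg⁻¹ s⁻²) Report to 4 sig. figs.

6.155 × 10⁻³ m/s²

Differencing GM/(d−r)² and GM/d² to first order in r/d gives 2GMr/d³.
a_tidal = 2GMr/d³
        = 2 × (6.674 × 10⁻¹¹) × (1.898 × 10²⁷) × (1.822 × 10⁶) / (4.217 × 10⁸)³
        = 6.155 × 10⁻³ m/s²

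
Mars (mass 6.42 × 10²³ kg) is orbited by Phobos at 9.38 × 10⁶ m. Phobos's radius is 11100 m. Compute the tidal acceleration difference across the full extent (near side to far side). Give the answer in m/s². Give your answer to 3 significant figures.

The field gradient is 2GM/d³; across the full diameter 2r the difference is 4GMr/d³.
a_tidal = 4GMr/d³
        = 4 × (6.674 × 10⁻¹¹) × (6.42 × 10²³) × (11100) / (9.38 × 10⁶)³
        = 2.31 × 10⁻³ m/s²

2.31 × 10⁻³ m/s²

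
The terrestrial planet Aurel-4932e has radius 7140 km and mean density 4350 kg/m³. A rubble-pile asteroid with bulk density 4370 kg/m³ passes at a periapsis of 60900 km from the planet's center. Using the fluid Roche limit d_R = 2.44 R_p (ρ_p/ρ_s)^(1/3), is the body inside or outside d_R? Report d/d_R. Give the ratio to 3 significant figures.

outside; d/d_R ≈ 3.50

d_R = 2.44 × (7140 km) × (4350/4370)^(1/3) = 17390 km
d/d_R = (60900) / (17390) = 3.50
Since d/d_R > 1, the body is outside the Roche limit.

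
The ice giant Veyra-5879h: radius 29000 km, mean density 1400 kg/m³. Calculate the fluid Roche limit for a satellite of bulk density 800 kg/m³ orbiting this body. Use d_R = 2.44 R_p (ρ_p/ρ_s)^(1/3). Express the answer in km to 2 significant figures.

85000 km

d_R = 2.44 × 29000 km × (1400/800)^(1/3)
    = 85000 km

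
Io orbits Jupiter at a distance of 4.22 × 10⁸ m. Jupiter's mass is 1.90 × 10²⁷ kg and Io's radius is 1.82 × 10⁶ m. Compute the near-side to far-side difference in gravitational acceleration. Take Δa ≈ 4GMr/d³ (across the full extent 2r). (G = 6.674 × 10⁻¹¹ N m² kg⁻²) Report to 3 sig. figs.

Differencing GM/(d−r)² and GM/(d+r)² to first order in r/d gives 4GMr/d³.
Δa = 4GMr/d³
   = 4 × (6.674 × 10⁻¹¹) × (1.90 × 10²⁷) × (1.82 × 10⁶) / (4.22 × 10⁸)³
   = 1.23 × 10⁻² m/s²

1.23 × 10⁻² m/s²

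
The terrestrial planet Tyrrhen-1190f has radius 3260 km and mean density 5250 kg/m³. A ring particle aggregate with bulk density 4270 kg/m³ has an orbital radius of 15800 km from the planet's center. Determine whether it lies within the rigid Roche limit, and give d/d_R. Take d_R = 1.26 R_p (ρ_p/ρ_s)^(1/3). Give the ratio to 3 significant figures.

d_R = 1.26 × (3260 km) × (5250/4270)^(1/3) = 4400 km
d/d_R = (15800) / (4400) = 3.59
Since d/d_R > 1, the body is outside the Roche limit.

outside; d/d_R ≈ 3.59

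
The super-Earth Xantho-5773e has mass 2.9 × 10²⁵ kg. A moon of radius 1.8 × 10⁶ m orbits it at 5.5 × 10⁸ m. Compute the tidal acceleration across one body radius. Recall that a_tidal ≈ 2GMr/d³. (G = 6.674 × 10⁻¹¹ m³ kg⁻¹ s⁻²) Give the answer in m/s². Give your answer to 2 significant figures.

Since r ≪ d, expand the inverse-square field across one radius to get the leading 2GMr/d³ term.
a_tidal = 2GMr/d³
        = 2 × (6.674 × 10⁻¹¹) × (2.9 × 10²⁵) × (1.8 × 10⁶) / (5.5 × 10⁸)³
        = 4.2 × 10⁻⁵ m/s²

4.2 × 10⁻⁵ m/s²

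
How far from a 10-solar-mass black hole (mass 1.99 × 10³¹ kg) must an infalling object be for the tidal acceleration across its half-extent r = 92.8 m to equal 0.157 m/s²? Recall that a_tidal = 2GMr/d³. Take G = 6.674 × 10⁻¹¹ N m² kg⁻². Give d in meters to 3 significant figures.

2GMr/d³ = a_tidal  ⇒  d = (2GMr / a_tidal)^(1/3)
d = (2 × 6.674×10⁻¹¹ × (1.99 × 10³¹) × (92.8) / (0.157))^(1/3)
  = 1.16 × 10⁸ m

1.16 × 10⁸ m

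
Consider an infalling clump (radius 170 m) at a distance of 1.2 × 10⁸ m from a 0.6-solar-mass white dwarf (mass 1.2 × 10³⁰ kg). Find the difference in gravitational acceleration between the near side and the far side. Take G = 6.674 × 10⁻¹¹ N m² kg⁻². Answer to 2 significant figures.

3.2 × 10⁻² m/s²

Δg = 4GMr/d³
   = 4 × (6.674 × 10⁻¹¹) × (1.2 × 10³⁰) × (170) / (1.2 × 10⁸)³
   = 3.2 × 10⁻² m/s²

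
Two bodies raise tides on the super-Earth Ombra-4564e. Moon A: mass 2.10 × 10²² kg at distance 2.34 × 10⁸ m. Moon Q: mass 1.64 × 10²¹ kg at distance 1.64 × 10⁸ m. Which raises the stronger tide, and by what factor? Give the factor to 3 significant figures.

Moon A, by a factor of ≈ 4.41

The tide-raising term goes as M/d³ (the gradient of a 1/d² field).
Moon A: (2.10 × 10²²) / (2.34 × 10⁸)³ = 1.639 × 10⁻³
Moon Q: (1.64 × 10²¹) / (1.64 × 10⁸)³ = 3.718 × 10⁻⁴
Ratio (larger/smaller) = 4.41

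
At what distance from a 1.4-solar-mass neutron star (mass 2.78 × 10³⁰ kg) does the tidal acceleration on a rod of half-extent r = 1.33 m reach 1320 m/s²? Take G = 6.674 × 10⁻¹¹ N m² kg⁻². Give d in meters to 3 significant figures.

7.20 × 10⁵ m

2GMr/d³ = a_tidal  ⇒  d = (2GMr / a_tidal)^(1/3)
d = (2 × 6.674×10⁻¹¹ × (2.78 × 10³⁰) × (1.33) / (1320))^(1/3)
  = 7.20 × 10⁵ m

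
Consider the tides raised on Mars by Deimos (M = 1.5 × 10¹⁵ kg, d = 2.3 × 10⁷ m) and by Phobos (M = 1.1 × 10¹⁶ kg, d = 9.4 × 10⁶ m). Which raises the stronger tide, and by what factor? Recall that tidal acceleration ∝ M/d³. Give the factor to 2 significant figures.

Tidal acceleration ∝ M/d³, so compare M/d³ for each.
Deimos: (1.5 × 10¹⁵) / (2.3 × 10⁷)³ = 1.233 × 10⁻⁷
Phobos: (1.1 × 10¹⁶) / (9.4 × 10⁶)³ = 1.324 × 10⁻⁵
Ratio (larger/smaller) = 110

Phobos, by a factor of ≈ 110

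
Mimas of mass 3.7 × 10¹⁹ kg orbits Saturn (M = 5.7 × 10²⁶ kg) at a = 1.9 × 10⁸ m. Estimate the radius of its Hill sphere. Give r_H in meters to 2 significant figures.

5.3 × 10⁵ m

r_H ≈ a (m/3M)^(1/3)
    = (1.9 × 10⁸) × (3.7 × 10¹⁹ / (3 × 5.7 × 10²⁶))^(1/3)
    = 5.3 × 10⁵ m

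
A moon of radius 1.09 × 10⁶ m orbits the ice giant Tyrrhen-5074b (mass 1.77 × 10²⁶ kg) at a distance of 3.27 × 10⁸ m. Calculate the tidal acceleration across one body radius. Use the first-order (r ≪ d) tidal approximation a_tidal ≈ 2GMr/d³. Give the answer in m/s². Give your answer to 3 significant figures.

The tidal stretch is the gradient of GM/d² times the body's extent r, hence the 1/d³ dependence.
Δg = 2GMr/d³
   = 2 × (6.674 × 10⁻¹¹) × (1.77 × 10²⁶) × (1.09 × 10⁶) / (3.27 × 10⁸)³
   = 7.36 × 10⁻⁴ m/s²

7.36 × 10⁻⁴ m/s²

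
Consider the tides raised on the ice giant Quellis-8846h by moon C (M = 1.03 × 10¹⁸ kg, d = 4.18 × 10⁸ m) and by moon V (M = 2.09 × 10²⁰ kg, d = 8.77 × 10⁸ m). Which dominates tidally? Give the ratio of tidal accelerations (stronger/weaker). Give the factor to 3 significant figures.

Compare M/d³ for the two perturbers:
Moon C: (1.03 × 10¹⁸) / (4.18 × 10⁸)³ = 1.410 × 10⁻⁸
Moon V: (2.09 × 10²⁰) / (8.77 × 10⁸)³ = 3.098 × 10⁻⁷
Ratio (larger/smaller) = 22.0

Moon V, by a factor of ≈ 22.0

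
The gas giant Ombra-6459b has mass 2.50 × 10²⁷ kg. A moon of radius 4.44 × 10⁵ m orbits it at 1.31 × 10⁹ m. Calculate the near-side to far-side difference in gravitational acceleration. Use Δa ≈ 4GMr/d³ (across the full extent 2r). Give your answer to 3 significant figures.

1.32 × 10⁻⁴ m/s²

a_tidal = 4GMr/d³
        = 4 × (6.674 × 10⁻¹¹) × (2.50 × 10²⁷) × (4.44 × 10⁵) / (1.31 × 10⁹)³
        = 1.32 × 10⁻⁴ m/s²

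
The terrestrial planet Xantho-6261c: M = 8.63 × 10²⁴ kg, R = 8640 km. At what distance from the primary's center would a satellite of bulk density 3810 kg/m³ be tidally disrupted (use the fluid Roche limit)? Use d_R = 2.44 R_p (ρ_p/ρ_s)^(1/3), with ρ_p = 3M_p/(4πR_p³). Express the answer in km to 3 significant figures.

19900 km

ρ_p = 3M_p/(4πR_p³) = 3 × (8.63 × 10²⁴) / (4π × (8.64 × 10⁶ m)³) = 3190 kg/m³
d_R = 2.44 × 8640 km × (3190/3810)^(1/3)
    = 19900 km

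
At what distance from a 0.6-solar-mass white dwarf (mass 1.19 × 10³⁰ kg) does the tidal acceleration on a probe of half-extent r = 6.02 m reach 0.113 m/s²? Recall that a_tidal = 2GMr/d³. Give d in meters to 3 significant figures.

2.04 × 10⁷ m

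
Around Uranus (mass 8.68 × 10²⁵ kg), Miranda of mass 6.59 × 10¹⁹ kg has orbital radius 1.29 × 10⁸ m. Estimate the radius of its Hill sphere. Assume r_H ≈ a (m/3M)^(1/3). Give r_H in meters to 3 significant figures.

r_H ≈ a (m/3M)^(1/3)
    = (1.29 × 10⁸) × (6.59 × 10¹⁹ / (3 × 8.68 × 10²⁵))^(1/3)
    = 8.16 × 10⁵ m

8.16 × 10⁵ m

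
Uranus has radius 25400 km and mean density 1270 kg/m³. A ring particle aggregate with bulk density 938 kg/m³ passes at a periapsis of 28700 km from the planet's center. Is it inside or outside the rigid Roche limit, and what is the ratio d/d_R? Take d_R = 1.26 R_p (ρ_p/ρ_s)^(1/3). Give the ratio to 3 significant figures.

inside; d/d_R ≈ 0.811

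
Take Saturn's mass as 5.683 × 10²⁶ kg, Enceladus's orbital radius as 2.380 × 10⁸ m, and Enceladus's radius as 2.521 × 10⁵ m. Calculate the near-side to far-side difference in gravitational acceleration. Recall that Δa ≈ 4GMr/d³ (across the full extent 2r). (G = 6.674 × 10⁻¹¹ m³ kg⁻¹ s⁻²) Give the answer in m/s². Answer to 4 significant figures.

2.837 × 10⁻³ m/s²

The field gradient is 2GM/d³; across the full diameter 2r the difference is 4GMr/d³.
a_tidal = 4GMr/d³
        = 4 × (6.674 × 10⁻¹¹) × (5.683 × 10²⁶) × (2.521 × 10⁵) / (2.380 × 10⁸)³
        = 2.837 × 10⁻³ m/s²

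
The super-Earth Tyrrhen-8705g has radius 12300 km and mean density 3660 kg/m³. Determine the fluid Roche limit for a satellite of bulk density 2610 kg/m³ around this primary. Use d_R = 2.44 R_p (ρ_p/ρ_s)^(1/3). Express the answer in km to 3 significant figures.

33600 km

d_R = 2.44 × 12300 km × (3660/2610)^(1/3)
    = 33600 km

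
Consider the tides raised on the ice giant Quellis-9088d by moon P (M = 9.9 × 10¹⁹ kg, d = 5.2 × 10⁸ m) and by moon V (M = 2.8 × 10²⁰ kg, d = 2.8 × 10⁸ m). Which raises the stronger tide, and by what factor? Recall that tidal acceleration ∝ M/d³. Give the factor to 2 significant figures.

Tidal stretch scales as M/d³; compute that for each body.
Moon P: (9.9 × 10¹⁹) / (5.2 × 10⁸)³ = 7.041 × 10⁻⁷
Moon V: (2.8 × 10²⁰) / (2.8 × 10⁸)³ = 1.276 × 10⁻⁵
Ratio (larger/smaller) = 18

Moon V, by a factor of ≈ 18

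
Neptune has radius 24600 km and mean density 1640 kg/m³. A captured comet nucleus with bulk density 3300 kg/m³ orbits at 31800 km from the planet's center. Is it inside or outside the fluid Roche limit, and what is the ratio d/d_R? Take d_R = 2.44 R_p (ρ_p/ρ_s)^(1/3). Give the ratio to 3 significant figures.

inside; d/d_R ≈ 0.669

d_R = 2.44 × (24600 km) × (1640/3300)^(1/3) = 47540 km
d/d_R = (31800) / (47540) = 0.669
Since d/d_R < 1, the body is inside the Roche limit.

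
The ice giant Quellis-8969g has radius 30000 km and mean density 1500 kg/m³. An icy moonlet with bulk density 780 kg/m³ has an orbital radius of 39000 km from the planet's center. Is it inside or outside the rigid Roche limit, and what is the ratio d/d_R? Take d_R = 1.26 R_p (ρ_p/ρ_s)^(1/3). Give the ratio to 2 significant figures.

d_R = 1.26 × (30000 km) × (1500/780)^(1/3) = 47010 km
d/d_R = (39000) / (47010) = 0.83
Since d/d_R < 1, the body is inside the Roche limit.

inside; d/d_R ≈ 0.83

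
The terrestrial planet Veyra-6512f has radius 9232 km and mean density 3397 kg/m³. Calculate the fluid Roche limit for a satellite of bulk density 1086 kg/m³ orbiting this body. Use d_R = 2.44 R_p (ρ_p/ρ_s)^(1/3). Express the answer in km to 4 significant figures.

32940 km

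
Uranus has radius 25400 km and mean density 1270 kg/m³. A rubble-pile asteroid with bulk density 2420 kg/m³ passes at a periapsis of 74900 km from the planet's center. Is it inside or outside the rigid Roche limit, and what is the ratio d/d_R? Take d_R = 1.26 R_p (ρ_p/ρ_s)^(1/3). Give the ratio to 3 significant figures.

outside; d/d_R ≈ 2.90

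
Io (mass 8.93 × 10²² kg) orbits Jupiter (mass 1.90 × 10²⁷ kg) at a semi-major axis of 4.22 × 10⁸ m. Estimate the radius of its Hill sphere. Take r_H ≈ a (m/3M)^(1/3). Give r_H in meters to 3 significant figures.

1.06 × 10⁷ m

r_H ≈ a (m/3M)^(1/3)
    = (4.22 × 10⁸) × (8.93 × 10²² / (3 × 1.90 × 10²⁷))^(1/3)
    = 1.06 × 10⁷ m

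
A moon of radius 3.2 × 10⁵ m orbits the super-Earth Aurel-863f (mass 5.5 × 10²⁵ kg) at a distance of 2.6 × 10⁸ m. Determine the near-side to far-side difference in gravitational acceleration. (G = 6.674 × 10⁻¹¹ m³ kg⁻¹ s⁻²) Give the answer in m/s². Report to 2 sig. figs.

2.7 × 10⁻⁴ m/s²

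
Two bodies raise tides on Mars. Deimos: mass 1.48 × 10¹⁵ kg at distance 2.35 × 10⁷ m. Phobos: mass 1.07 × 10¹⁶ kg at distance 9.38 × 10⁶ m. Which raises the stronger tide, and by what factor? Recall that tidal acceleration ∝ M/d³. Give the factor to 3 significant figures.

Phobos, by a factor of ≈ 114

Tidal stretch scales as M/d³; compute that for each body.
Deimos: (1.48 × 10¹⁵) / (2.35 × 10⁷)³ = 1.140 × 10⁻⁷
Phobos: (1.07 × 10¹⁶) / (9.38 × 10⁶)³ = 1.297 × 10⁻⁵
Ratio (larger/smaller) = 114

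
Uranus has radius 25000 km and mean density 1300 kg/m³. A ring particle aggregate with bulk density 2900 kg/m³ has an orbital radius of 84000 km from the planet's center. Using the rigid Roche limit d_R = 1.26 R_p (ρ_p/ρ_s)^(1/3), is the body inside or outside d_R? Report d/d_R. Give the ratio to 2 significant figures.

d_R = 1.26 × (25000 km) × (1300/2900)^(1/3) = 24110 km
d/d_R = (84000) / (24110) = 3.5
Since d/d_R > 1, the body is outside the Roche limit.

outside; d/d_R ≈ 3.5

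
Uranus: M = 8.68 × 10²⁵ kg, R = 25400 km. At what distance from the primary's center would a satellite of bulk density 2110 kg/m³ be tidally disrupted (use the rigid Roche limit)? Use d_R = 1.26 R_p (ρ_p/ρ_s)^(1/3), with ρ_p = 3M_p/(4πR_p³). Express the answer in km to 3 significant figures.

ρ_p = 3M_p/(4πR_p³) = 3 × (8.68 × 10²⁵) / (4π × (2.54 × 10⁷ m)³) = 1260 kg/m³
d_R = 1.26 × 25400 km × (1260/2110)^(1/3)
    = 27000 km

27000 km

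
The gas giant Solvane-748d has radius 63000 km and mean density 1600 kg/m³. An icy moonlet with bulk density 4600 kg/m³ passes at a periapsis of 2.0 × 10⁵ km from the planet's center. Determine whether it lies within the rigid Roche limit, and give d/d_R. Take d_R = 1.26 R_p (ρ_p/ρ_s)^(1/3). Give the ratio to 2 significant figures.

d_R = 1.26 × (63000 km) × (1600/4600)^(1/3) = 55830 km
d/d_R = (2.0 × 10⁵) / (55830) = 3.6
Since d/d_R > 1, the body is outside the Roche limit.

outside; d/d_R ≈ 3.6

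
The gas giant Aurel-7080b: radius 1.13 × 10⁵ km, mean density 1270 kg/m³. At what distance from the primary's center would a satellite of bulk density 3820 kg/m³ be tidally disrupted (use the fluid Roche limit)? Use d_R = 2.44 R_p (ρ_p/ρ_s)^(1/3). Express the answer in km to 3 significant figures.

d_R = 2.44 × 1.13 × 10⁵ km × (1270/3820)^(1/3)
    = 1.91 × 10⁵ km

1.91 × 10⁵ km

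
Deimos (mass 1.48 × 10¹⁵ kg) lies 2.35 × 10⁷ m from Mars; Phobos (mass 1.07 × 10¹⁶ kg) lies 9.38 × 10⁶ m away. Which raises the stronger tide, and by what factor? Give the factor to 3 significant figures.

Tidal acceleration ∝ M/d³, so compare M/d³ for each.
Deimos: (1.48 × 10¹⁵) / (2.35 × 10⁷)³ = 1.140 × 10⁻⁷
Phobos: (1.07 × 10¹⁶) / (9.38 × 10⁶)³ = 1.297 × 10⁻⁵
Ratio (larger/smaller) = 114

Phobos, by a factor of ≈ 114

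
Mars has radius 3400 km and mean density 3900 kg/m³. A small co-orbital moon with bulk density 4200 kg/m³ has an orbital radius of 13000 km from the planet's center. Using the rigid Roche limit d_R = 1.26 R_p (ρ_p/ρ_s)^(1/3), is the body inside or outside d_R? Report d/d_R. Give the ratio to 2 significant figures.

outside; d/d_R ≈ 3.1

d_R = 1.26 × (3400 km) × (3900/4200)^(1/3) = 4179 km
d/d_R = (13000) / (4179) = 3.1
Since d/d_R > 1, the body is outside the Roche limit.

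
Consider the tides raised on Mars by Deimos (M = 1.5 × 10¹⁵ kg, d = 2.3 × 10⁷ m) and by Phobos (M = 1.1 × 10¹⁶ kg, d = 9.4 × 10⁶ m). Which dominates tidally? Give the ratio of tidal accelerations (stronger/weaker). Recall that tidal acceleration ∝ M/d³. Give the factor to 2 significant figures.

Phobos, by a factor of ≈ 110

Compare M/d³ for the two perturbers:
Deimos: (1.5 × 10¹⁵) / (2.3 × 10⁷)³ = 1.233 × 10⁻⁷
Phobos: (1.1 × 10¹⁶) / (9.4 × 10⁶)³ = 1.324 × 10⁻⁵
Ratio (larger/smaller) = 110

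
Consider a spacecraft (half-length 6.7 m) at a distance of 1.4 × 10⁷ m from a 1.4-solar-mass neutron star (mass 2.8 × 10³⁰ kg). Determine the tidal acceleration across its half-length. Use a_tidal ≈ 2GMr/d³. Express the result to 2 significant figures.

9.1 × 10⁻¹ m/s²

a_tidal = 2GMr/d³
        = 2 × (6.674 × 10⁻¹¹) × (2.8 × 10³⁰) × (6.7) / (1.4 × 10⁷)³
        = 9.1 × 10⁻¹ m/s²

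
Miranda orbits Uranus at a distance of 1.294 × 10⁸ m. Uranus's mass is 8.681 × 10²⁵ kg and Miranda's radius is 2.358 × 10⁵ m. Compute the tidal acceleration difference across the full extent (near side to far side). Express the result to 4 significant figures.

Δa = 4GMr/d³
   = 4 × (6.674 × 10⁻¹¹) × (8.681 × 10²⁵) × (2.358 × 10⁵) / (1.294 × 10⁸)³
   = 2.522 × 10⁻³ m/s²

2.522 × 10⁻³ m/s²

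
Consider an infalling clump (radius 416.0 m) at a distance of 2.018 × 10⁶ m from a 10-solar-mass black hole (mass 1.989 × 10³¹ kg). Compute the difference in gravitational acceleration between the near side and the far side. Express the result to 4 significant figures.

2.688 × 10⁵ m/s²

a_tidal = 4GMr/d³
        = 4 × (6.674 × 10⁻¹¹) × (1.989 × 10³¹) × (416.0) / (2.018 × 10⁶)³
        = 2.688 × 10⁵ m/s²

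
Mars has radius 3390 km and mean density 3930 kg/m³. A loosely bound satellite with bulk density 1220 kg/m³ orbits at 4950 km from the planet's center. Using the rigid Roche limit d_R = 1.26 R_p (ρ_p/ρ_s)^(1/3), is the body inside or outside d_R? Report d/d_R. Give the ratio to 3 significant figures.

inside; d/d_R ≈ 0.785

d_R = 1.26 × (3390 km) × (3930/1220)^(1/3) = 6308 km
d/d_R = (4950) / (6308) = 0.785
Since d/d_R < 1, the body is inside the Roche limit.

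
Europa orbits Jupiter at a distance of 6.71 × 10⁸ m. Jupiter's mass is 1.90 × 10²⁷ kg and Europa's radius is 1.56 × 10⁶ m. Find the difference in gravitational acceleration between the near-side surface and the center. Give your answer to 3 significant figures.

1.31 × 10⁻³ m/s²

Δa = 2GMr/d³
   = 2 × (6.674 × 10⁻¹¹) × (1.90 × 10²⁷) × (1.56 × 10⁶) / (6.71 × 10⁸)³
   = 1.31 × 10⁻³ m/s²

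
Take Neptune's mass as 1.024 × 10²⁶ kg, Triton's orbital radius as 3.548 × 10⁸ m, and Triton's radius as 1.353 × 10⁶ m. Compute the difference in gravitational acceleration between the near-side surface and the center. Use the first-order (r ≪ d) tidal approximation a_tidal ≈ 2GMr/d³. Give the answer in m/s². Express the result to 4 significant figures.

Since r ≪ d, expand the inverse-square field across one radius to get the leading 2GMr/d³ term.
Δg = 2GMr/d³
   = 2 × (6.674 × 10⁻¹¹) × (1.024 × 10²⁶) × (1.353 × 10⁶) / (3.548 × 10⁸)³
   = 4.141 × 10⁻⁴ m/s²

4.141 × 10⁻⁴ m/s²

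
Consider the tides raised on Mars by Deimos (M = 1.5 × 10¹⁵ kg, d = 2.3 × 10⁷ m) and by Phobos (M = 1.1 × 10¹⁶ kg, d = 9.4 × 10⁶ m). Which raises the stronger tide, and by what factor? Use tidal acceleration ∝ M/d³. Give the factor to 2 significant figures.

The tide-raising term goes as M/d³ (the gradient of a 1/d² field).
Deimos: (1.5 × 10¹⁵) / (2.3 × 10⁷)³ = 1.233 × 10⁻⁷
Phobos: (1.1 × 10¹⁶) / (9.4 × 10⁶)³ = 1.324 × 10⁻⁵
Ratio (larger/smaller) = 110

Phobos, by a factor of ≈ 110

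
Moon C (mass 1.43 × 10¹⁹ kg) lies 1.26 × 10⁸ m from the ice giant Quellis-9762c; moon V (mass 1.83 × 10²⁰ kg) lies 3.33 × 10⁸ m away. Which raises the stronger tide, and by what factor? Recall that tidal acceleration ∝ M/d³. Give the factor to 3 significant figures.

Moon C, by a factor of ≈ 1.44

The tide-raising term goes as M/d³ (the gradient of a 1/d² field).
Moon C: (1.43 × 10¹⁹) / (1.26 × 10⁸)³ = 7.149 × 10⁻⁶
Moon V: (1.83 × 10²⁰) / (3.33 × 10⁸)³ = 4.956 × 10⁻⁶
Ratio (larger/smaller) = 1.44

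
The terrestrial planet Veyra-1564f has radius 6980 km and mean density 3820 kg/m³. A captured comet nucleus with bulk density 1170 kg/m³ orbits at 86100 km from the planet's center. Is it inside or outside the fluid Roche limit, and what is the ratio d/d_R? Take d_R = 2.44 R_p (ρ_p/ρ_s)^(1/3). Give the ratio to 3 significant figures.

outside; d/d_R ≈ 3.41

d_R = 2.44 × (6980 km) × (3820/1170)^(1/3) = 25270 km
d/d_R = (86100) / (25270) = 3.41
Since d/d_R > 1, the body is outside the Roche limit.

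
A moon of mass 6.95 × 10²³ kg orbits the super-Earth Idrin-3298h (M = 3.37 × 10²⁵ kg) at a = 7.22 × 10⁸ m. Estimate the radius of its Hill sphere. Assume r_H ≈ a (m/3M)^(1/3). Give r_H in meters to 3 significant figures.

r_H ≈ a (m/3M)^(1/3)
    = (7.22 × 10⁸) × (6.95 × 10²³ / (3 × 3.37 × 10²⁵))^(1/3)
    = 1.37 × 10⁸ m

1.37 × 10⁸ m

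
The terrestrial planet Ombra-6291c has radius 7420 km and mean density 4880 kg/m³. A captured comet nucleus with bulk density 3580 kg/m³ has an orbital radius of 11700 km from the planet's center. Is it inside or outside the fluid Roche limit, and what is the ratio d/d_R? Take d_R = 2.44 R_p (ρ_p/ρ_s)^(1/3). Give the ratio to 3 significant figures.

inside; d/d_R ≈ 0.583

d_R = 2.44 × (7420 km) × (4880/3580)^(1/3) = 20070 km
d/d_R = (11700) / (20070) = 0.583
Since d/d_R < 1, the body is inside the Roche limit.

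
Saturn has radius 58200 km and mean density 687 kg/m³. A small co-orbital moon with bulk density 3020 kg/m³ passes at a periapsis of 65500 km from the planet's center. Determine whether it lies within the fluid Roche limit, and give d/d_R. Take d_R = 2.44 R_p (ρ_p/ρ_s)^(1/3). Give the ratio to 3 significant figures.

inside; d/d_R ≈ 0.756

d_R = 2.44 × (58200 km) × (687/3020)^(1/3) = 86690 km
d/d_R = (65500) / (86690) = 0.756
Since d/d_R < 1, the body is inside the Roche limit.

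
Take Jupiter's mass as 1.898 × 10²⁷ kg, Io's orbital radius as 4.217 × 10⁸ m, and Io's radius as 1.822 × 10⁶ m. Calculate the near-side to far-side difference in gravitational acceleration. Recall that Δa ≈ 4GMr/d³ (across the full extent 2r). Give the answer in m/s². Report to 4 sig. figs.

Differencing GM/(d−r)² and GM/(d+r)² to first order in r/d gives 4GMr/d³.
a_tidal = 4GMr/d³
        = 4 × (6.674 × 10⁻¹¹) × (1.898 × 10²⁷) × (1.822 × 10⁶) / (4.217 × 10⁸)³
        = 1.231 × 10⁻² m/s²

1.231 × 10⁻² m/s²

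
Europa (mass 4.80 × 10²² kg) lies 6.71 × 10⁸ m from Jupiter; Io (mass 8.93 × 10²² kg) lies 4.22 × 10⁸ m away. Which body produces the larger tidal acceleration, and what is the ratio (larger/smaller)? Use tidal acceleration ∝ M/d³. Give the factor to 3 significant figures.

Io, by a factor of ≈ 7.48

The tide-raising term goes as M/d³ (the gradient of a 1/d² field).
Europa: (4.80 × 10²²) / (6.71 × 10⁸)³ = 1.589 × 10⁻⁴
Io: (8.93 × 10²²) / (4.22 × 10⁸)³ = 1.188 × 10⁻³
Ratio (larger/smaller) = 7.48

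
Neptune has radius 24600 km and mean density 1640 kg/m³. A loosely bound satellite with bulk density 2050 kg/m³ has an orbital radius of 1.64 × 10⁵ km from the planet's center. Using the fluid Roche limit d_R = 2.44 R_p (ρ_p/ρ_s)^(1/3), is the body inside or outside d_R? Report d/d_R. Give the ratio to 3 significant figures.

outside; d/d_R ≈ 2.94

d_R = 2.44 × (24600 km) × (1640/2050)^(1/3) = 55720 km
d/d_R = (1.64 × 10⁵) / (55720) = 2.94
Since d/d_R > 1, the body is outside the Roche limit.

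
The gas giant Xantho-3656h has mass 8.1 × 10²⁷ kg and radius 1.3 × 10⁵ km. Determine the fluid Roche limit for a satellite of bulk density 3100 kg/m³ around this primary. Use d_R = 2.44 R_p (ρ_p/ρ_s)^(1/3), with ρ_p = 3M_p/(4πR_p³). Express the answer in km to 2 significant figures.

2.1 × 10⁵ km

ρ_p = 3M_p/(4πR_p³) = 3 × (8.1 × 10²⁷) / (4π × (1.3 × 10⁸ m)³) = 880 kg/m³
d_R = 2.44 × 1.3 × 10⁵ km × (880/3100)^(1/3)
    = 2.1 × 10⁵ km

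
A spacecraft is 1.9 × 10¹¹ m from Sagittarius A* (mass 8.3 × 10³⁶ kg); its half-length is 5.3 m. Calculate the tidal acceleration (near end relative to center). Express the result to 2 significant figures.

8.6 × 10⁻⁷ m/s²

Δa = 2GMr/d³
   = 2 × (6.674 × 10⁻¹¹) × (8.3 × 10³⁶) × (5.3) / (1.9 × 10¹¹)³
   = 8.6 × 10⁻⁷ m/s²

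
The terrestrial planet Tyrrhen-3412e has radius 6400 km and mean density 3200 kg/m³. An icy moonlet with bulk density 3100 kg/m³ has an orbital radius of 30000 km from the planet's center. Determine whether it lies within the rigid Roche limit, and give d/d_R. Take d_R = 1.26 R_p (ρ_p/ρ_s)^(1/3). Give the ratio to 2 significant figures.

outside; d/d_R ≈ 3.7

d_R = 1.26 × (6400 km) × (3200/3100)^(1/3) = 8150 km
d/d_R = (30000) / (8150) = 3.7
Since d/d_R > 1, the body is outside the Roche limit.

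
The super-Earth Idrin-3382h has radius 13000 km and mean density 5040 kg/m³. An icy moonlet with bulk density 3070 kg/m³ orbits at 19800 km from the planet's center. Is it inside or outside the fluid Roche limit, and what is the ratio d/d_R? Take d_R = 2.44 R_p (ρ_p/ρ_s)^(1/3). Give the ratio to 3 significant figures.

inside; d/d_R ≈ 0.529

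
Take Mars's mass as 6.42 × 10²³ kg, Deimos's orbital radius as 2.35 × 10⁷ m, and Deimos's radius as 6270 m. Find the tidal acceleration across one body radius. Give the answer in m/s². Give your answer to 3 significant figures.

Δa = 2GMr/d³
   = 2 × (6.674 × 10⁻¹¹) × (6.42 × 10²³) × (6270) / (2.35 × 10⁷)³
   = 4.14 × 10⁻⁵ m/s²

4.14 × 10⁻⁵ m/s²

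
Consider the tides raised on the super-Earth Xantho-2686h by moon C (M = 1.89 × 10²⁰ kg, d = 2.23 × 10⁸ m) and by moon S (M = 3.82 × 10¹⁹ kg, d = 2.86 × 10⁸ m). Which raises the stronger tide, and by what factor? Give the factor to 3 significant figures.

Moon C, by a factor of ≈ 10.4

Compare M/d³ for the two perturbers:
Moon C: (1.89 × 10²⁰) / (2.23 × 10⁸)³ = 1.704 × 10⁻⁵
Moon S: (3.82 × 10¹⁹) / (2.86 × 10⁸)³ = 1.633 × 10⁻⁶
Ratio (larger/smaller) = 10.4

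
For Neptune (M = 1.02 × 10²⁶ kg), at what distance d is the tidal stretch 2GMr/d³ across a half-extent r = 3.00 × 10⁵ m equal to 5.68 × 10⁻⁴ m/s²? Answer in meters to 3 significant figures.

2GMr/d³ = a_tidal  ⇒  d = (2GMr / a_tidal)^(1/3)
d = (2 × 6.674×10⁻¹¹ × (1.02 × 10²⁶) × (3.00 × 10⁵) / (5.68 × 10⁻⁴))^(1/3)
  = 1.93 × 10⁸ m

1.93 × 10⁸ m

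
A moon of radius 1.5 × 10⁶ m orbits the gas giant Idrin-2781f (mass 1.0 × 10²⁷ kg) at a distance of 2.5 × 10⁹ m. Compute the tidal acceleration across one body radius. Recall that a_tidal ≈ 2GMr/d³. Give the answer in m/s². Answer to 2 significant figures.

Δg = 2GMr/d³
   = 2 × (6.674 × 10⁻¹¹) × (1.0 × 10²⁷) × (1.5 × 10⁶) / (2.5 × 10⁹)³
   = 1.3 × 10⁻⁵ m/s²

1.3 × 10⁻⁵ m/s²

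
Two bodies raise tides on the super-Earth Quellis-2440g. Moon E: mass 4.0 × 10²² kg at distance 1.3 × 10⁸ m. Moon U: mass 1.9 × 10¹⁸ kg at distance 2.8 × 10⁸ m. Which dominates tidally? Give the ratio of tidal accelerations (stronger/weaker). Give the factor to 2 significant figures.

Tidal acceleration ∝ M/d³, so compare M/d³ for each.
Moon E: (4.0 × 10²²) / (1.3 × 10⁸)³ = 1.821 × 10⁻²
Moon U: (1.9 × 10¹⁸) / (2.8 × 10⁸)³ = 8.655 × 10⁻⁸
Ratio (larger/smaller) = 2.1 × 10⁵

Moon E, by a factor of ≈ 2.1 × 10⁵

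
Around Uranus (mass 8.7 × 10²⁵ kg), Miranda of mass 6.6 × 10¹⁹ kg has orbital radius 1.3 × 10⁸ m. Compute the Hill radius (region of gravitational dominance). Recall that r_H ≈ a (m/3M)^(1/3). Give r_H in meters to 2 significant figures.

r_H ≈ a (m/3M)^(1/3)
    = (1.3 × 10⁸) × (6.6 × 10¹⁹ / (3 × 8.7 × 10²⁵))^(1/3)
    = 8.2 × 10⁵ m

8.2 × 10⁵ m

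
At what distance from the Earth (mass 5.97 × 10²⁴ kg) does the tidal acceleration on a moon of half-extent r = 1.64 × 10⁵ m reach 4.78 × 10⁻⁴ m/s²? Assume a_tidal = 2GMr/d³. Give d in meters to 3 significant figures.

6.49 × 10⁷ m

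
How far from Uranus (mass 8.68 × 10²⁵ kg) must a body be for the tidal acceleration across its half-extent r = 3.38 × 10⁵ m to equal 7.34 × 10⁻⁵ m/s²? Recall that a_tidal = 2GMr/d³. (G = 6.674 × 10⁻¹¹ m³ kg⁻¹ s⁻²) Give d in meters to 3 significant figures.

3.76 × 10⁸ m

2GMr/d³ = a_tidal  ⇒  d = (2GMr / a_tidal)^(1/3)
d = (2 × 6.674×10⁻¹¹ × (8.68 × 10²⁵) × (3.38 × 10⁵) / (7.34 × 10⁻⁵))^(1/3)
  = 3.76 × 10⁸ m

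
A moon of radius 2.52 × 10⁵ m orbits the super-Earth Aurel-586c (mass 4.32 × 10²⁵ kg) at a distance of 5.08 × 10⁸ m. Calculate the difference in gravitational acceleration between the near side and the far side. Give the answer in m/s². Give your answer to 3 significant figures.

2.22 × 10⁻⁵ m/s²

Differencing GM/(d−r)² and GM/(d+r)² to first order in r/d gives 4GMr/d³.
a_tidal = 4GMr/d³
        = 4 × (6.674 × 10⁻¹¹) × (4.32 × 10²⁵) × (2.52 × 10⁵) / (5.08 × 10⁸)³
        = 2.22 × 10⁻⁵ m/s²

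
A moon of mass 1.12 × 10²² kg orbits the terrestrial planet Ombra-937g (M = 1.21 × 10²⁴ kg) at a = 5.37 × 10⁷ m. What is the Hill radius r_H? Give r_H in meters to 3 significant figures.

r_H ≈ a (m/3M)^(1/3)
    = (5.37 × 10⁷) × (1.12 × 10²² / (3 × 1.21 × 10²⁴))^(1/3)
    = 7.82 × 10⁶ m

7.82 × 10⁶ m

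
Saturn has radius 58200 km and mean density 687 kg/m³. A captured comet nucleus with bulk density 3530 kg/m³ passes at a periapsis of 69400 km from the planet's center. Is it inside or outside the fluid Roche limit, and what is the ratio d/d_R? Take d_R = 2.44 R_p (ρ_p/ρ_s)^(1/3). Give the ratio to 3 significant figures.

inside; d/d_R ≈ 0.843

d_R = 2.44 × (58200 km) × (687/3530)^(1/3) = 82300 km
d/d_R = (69400) / (82300) = 0.843
Since d/d_R < 1, the body is inside the Roche limit.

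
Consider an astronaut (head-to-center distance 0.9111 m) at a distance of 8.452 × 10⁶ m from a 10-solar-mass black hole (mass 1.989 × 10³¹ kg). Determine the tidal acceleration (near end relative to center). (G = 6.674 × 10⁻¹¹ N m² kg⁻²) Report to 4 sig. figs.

4.006 m/s²

Δg = 2GMr/d³
   = 2 × (6.674 × 10⁻¹¹) × (1.989 × 10³¹) × (0.9111) / (8.452 × 10⁶)³
   = 4.006 m/s²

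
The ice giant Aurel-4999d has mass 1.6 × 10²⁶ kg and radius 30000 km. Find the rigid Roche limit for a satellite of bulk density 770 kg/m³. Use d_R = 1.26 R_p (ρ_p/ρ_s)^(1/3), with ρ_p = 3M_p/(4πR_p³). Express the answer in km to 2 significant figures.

46000 km

ρ_p = 3M_p/(4πR_p³) = 3 × (1.6 × 10²⁶) / (4π × (3.0 × 10⁷ m)³) = 1400 kg/m³
d_R = 1.26 × 30000 km × (1400/770)^(1/3)
    = 46000 km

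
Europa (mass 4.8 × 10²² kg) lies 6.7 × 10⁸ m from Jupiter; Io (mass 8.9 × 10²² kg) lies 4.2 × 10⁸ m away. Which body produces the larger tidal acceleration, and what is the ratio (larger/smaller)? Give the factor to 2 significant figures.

Tidal stretch scales as M/d³; compute that for each body.
Europa: (4.8 × 10²²) / (6.7 × 10⁸)³ = 1.596 × 10⁻⁴
Io: (8.9 × 10²²) / (4.2 × 10⁸)³ = 1.201 × 10⁻³
Ratio (larger/smaller) = 7.5

Io, by a factor of ≈ 7.5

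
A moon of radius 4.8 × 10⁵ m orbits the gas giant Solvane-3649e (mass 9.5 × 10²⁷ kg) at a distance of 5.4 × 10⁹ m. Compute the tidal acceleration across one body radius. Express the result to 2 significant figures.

3.9 × 10⁻⁶ m/s²

a_tidal = 2GMr/d³
        = 2 × (6.674 × 10⁻¹¹) × (9.5 × 10²⁷) × (4.8 × 10⁵) / (5.4 × 10⁹)³
        = 3.9 × 10⁻⁶ m/s²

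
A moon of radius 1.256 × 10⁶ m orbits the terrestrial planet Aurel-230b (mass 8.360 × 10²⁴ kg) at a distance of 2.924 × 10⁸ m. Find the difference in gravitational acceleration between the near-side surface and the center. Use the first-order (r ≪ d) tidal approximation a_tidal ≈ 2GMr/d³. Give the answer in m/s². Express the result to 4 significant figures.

5.606 × 10⁻⁵ m/s²

Δg = 2GMr/d³
   = 2 × (6.674 × 10⁻¹¹) × (8.360 × 10²⁴) × (1.256 × 10⁶) / (2.924 × 10⁸)³
   = 5.606 × 10⁻⁵ m/s²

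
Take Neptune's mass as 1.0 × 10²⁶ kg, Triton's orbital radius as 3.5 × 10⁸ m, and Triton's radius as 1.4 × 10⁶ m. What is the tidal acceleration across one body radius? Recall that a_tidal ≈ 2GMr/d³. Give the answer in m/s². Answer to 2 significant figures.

4.4 × 10⁻⁴ m/s²

Δg = 2GMr/d³
   = 2 × (6.674 × 10⁻¹¹) × (1.0 × 10²⁶) × (1.4 × 10⁶) / (3.5 × 10⁸)³
   = 4.4 × 10⁻⁴ m/s²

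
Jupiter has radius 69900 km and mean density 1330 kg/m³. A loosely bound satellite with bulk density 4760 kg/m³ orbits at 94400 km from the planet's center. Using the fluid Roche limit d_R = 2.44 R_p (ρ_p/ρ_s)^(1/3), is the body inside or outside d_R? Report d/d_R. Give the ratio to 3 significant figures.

d_R = 2.44 × (69900 km) × (1330/4760)^(1/3) = 1.115 × 10⁵ km
d/d_R = (94400) / (1.115 × 10⁵) = 0.847
Since d/d_R < 1, the body is inside the Roche limit.

inside; d/d_R ≈ 0.847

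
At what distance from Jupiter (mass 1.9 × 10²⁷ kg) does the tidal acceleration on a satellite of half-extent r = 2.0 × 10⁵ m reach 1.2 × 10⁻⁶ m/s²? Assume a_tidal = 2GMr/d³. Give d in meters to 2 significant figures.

3.5 × 10⁹ m

2GMr/d³ = a_tidal  ⇒  d = (2GMr / a_tidal)^(1/3)
d = (2 × 6.674×10⁻¹¹ × (1.9 × 10²⁷) × (2.0 × 10⁵) / (1.2 × 10⁻⁶))^(1/3)
  = 3.5 × 10⁹ m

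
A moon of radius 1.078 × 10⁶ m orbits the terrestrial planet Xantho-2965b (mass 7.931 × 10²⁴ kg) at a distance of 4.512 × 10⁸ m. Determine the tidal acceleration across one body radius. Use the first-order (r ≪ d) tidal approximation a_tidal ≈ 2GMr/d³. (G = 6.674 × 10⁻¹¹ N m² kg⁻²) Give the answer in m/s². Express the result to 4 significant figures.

1.242 × 10⁻⁵ m/s²

Δa = 2GMr/d³
   = 2 × (6.674 × 10⁻¹¹) × (7.931 × 10²⁴) × (1.078 × 10⁶) / (4.512 × 10⁸)³
   = 1.242 × 10⁻⁵ m/s²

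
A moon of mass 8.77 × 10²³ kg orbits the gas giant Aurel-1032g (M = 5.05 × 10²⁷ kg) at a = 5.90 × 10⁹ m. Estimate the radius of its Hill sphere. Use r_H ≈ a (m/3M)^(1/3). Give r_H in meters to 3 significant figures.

r_H ≈ a (m/3M)^(1/3)
    = (5.90 × 10⁹) × (8.77 × 10²³ / (3 × 5.05 × 10²⁷))^(1/3)
    = 2.28 × 10⁸ m

2.28 × 10⁸ m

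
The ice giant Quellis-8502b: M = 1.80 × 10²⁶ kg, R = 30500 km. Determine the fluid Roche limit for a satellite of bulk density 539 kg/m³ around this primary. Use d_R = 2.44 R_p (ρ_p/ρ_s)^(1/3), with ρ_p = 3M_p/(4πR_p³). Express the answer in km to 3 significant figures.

1.05 × 10⁵ km

ρ_p = 3M_p/(4πR_p³) = 3 × (1.80 × 10²⁶) / (4π × (3.05 × 10⁷ m)³) = 1510 kg/m³
d_R = 2.44 × 30500 km × (1510/539)^(1/3)
    = 1.05 × 10⁵ km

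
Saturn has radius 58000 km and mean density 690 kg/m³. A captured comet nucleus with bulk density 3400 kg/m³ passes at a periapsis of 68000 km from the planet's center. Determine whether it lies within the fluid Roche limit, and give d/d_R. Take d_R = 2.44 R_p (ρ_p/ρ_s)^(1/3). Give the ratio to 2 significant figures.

d_R = 2.44 × (58000 km) × (690/3400)^(1/3) = 83170 km
d/d_R = (68000) / (83170) = 0.82
Since d/d_R < 1, the body is inside the Roche limit.

inside; d/d_R ≈ 0.82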